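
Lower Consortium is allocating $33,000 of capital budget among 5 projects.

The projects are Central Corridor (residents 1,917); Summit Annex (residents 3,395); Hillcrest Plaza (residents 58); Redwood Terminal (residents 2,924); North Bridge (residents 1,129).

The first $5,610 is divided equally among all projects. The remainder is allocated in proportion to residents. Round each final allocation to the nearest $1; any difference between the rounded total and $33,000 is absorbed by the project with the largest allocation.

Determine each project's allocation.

Central Corridor: $6,694 | Summit Annex: $10,990 | Hillcrest Plaza: $1,291 | Redwood Terminal: $9,621 | North Bridge: $4,404

$5,610 shared equally gives $1,122 per project.
Remainder $27,390 by residents (total 9,423): Central Corridor 5,572.18 → $5,572; Summit Annex 9,868.31 → $9,868; Hillcrest Plaza 168.59 → $169; Redwood Terminal 8,499.24 → $8,499; North Bridge 3,281.68 → $3,282.
Totals: Central Corridor $1,122 + $5,572 = $6,694; Summit Annex $1,122 + $9,868 = $10,990; Hillcrest Plaza $1,122 + $169 = $1,291; Redwood Terminal $1,122 + $8,499 = $9,621; North Bridge $1,122 + $3,282 = $4,404.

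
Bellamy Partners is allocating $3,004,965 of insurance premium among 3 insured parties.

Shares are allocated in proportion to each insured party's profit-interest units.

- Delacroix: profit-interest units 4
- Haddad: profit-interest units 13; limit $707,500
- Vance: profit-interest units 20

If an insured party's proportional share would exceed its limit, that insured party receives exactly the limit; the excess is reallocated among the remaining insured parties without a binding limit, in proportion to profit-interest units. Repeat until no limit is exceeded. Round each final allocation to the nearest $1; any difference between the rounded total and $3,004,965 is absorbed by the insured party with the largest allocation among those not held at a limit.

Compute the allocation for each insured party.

Profit-interest units total: 37.
Unconstrained shares: Delacroix 324,861.08; Haddad 1,055,798.51; Vance 1,624,305.41.
Cap binds for Haddad ($707,500); balance $2,297,465 reallocated over remaining profit-interest units 24.
Shares after redistribution: Delacroix 382,910.83 → $382,911; Vance 1,914,554.17 → $1,914,554.

Delacroix: $382,911; Haddad: $707,500; Vance: $1,914,554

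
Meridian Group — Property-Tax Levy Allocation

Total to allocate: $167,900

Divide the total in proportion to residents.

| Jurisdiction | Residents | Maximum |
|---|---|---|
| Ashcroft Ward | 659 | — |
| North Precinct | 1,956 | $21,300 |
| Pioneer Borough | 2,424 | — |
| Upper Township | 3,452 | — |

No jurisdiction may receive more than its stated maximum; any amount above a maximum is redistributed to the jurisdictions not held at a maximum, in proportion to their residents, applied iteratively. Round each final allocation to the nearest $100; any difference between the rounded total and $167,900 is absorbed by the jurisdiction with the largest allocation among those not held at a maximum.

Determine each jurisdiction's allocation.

Residents total: 8,491.
Pro-rata shares before constraints: Ashcroft Ward 13,030.99; North Precinct 38,677.71; Pioneer Borough 47,931.88; Upper Township 68,259.43.
Cap binds for North Precinct ($21,300); residual $146,600 reallocated over remaining residents 6,535.
Remaining shares: Ashcroft Ward 14,783.38 → $14,800; Pioneer Borough 54,377.72 → $54,400; Upper Township 77,438.90 → $77,400.

Ashcroft Ward: $14,800 · North Precinct: $21,300 · Pioneer Borough: $54,400 · Upper Township: $77,400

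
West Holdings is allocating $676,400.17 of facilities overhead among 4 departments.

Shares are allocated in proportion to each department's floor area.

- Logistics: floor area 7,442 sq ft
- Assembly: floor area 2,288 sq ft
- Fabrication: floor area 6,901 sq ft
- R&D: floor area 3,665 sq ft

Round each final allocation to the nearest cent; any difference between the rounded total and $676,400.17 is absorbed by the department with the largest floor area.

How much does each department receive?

Logistics: $248,017.84; Assembly: $76,251.65; Fabrication: $229,988.06; R&D: $122,142.62

Combined floor area = 7,442 + 2,288 + 6,901 + 3,665 = 20,296.
Pro-rata amounts: Logistics 248,017.8392; Assembly 76,251.65495; Fabrication 229,988.0554; R&D 122,142.6204.
After rounding (cent): Logistics $248,017.84; Assembly $76,251.65; Fabrication $229,988.06; R&D $122,142.62. Sum = $676,400.17.
Sum already equals the total — no adjustment.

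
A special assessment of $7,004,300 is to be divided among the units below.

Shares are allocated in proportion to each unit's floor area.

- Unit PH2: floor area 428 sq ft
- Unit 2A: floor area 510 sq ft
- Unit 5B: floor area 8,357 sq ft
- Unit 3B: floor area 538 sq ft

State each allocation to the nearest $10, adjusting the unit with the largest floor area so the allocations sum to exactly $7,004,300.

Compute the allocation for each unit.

Unit PH2: $304,880 · Unit 2A: $363,290 · Unit 5B: $5,952,900 · Unit 3B: $383,230

Floor area total: 9,833.
Proportional shares: Unit PH2 428/9,833 × $7,004,300 = 304,875.46; Unit 2A 510/9,833 × $7,004,300 = 363,286.18; Unit 5B 8,357/9,833 × $7,004,300 = 5,952,907.06; Unit 3B 538/9,833 × $7,004,300 = 383,231.30.
After rounding ($10): Unit PH2 $304,880; Unit 2A $363,290; Unit 5B $5,952,910; Unit 3B $383,230. Sum = $7,004,310.
Difference $7,004,300 − $7,004,310 = −$10 applied to largest floor area (Unit 5B): Unit 5B becomes $5,952,900.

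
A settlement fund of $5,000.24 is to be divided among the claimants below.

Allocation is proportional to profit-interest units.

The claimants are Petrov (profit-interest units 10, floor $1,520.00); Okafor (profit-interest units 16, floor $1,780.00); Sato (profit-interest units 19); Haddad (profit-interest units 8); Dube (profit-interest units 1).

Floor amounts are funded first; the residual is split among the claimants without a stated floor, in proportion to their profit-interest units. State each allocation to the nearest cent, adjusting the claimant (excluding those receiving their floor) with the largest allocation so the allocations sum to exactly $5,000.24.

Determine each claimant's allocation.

Petrov: $1,520.00 | Okafor: $1,780.00 | Sato: $1,153.74 | Haddad: $485.78 | Dube: $60.72

Guaranteed amounts: Petrov $1,520.00; Okafor $1,780.00. Balance $1,700.24.
Balance split over remaining profit-interest units 28: Sato 1,153.7343 → $1,153.73; Haddad 485.7829 → $485.78; Dube 60.7229 → $60.72.
Rounding difference +$0.01 applied to Sato → $1,153.74.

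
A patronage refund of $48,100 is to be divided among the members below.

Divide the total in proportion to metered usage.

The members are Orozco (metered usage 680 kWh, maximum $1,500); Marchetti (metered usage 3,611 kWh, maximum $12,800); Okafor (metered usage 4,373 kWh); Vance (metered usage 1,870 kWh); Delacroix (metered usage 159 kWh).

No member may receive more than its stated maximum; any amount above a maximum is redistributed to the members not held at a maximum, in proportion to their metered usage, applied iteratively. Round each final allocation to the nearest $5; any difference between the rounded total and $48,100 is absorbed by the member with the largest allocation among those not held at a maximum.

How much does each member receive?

Total metered usage = 10,693.
Pro-rata shares before constraints: Orozco 3,058.82; Marchetti 16,243.25; Okafor 19,670.93; Vance 8,411.76; Delacroix 715.22.
Cap binds for Orozco ($1,500), Marchetti ($12,800); balance $33,800 reallocated over remaining metered usage 6,402.
Shares after redistribution: Okafor 23,087.69 → $23,090; Vance 9,872.85 → $9,875; Delacroix 839.46 → $840.
Rounding difference −$5 applied to Okafor → $23,085.

Orozco: $1,500; Marchetti: $12,800; Okafor: $23,085; Vance: $9,875; Delacroix: $840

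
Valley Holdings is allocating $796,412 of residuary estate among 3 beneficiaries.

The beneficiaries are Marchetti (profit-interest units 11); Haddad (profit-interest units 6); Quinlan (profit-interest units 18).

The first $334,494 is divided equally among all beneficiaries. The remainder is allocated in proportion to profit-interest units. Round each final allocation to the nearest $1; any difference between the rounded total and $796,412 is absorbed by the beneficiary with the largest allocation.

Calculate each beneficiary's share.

Marchetti: $256,672; Haddad: $190,684; Quinlan: $349,056

First tranche $334,494 split equally: $111,498 each.
Remainder $461,918 by profit-interest units (total 35): Marchetti 145,174.23 → $145,174; Haddad 79,185.94 → $79,186; Quinlan 237,557.83 → $237,558.
Totals: Marchetti $111,498 + $145,174 = $256,672; Haddad $111,498 + $79,186 = $190,684; Quinlan $111,498 + $237,558 = $349,056.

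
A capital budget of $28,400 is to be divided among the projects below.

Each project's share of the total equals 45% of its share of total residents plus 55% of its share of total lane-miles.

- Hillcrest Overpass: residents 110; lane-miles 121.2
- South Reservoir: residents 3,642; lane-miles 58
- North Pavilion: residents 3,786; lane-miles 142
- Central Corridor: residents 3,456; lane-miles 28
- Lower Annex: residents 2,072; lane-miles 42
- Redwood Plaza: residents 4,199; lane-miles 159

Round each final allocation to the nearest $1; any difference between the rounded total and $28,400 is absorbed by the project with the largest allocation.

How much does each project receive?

Hillcrest Overpass: $3,522 · South Reservoir: $4,343 · North Pavilion: $6,834 · Central Corridor: $3,353 · Lower Annex: $2,726 · Redwood Plaza: $7,622

Residents total 17,265; lane-miles total 550.2.
Composite weights (45% residents + 55% lane-miles): Hillcrest Overpass 0.1240; South Reservoir 0.1529; North Pavilion 0.2406; Central Corridor 0.1181; Lower Annex 0.0960; Redwood Plaza 0.2684.
Proportional shares: Hillcrest Overpass 3,522.25; South Reservoir 4,342.504; North Pavilion 6,833.83; Central Corridor 3,353.13; Lower Annex 2,726.11; Redwood Plaza 7,622.17.
After rounding ($1): Hillcrest Overpass $3,522; South Reservoir $4,343; North Pavilion $6,834; Central Corridor $3,353; Lower Annex $2,726; Redwood Plaza $7,622. Sum = $28,400.
Sum already equals the total — no adjustment.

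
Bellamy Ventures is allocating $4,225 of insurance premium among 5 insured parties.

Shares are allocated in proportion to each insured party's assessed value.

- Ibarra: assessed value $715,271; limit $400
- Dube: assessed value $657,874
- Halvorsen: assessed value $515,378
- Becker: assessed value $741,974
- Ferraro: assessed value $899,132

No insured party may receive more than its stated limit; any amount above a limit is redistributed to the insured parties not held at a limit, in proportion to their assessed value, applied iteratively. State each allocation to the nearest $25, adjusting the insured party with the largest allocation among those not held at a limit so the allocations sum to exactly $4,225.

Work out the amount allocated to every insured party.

Sum of assessed value: 3,529,629.
Unconstrained shares: Ibarra 856.19; Dube 787.48; Halvorsen 616.91; Becker 888.15; Ferraro 1,076.27.
Held at cap: Ibarra ($400); balance $3,825 reallocated over remaining assessed value 2,814,358.
Shares after redistribution: Dube 894.12 → $900; Halvorsen 700.45 → $700; Becker 1,008.42 → $1,000; Ferraro 1,222.01 → $1,225.

Ibarra: $400; Dube: $900; Halvorsen: $700; Becker: $1,000; Ferraro: $1,225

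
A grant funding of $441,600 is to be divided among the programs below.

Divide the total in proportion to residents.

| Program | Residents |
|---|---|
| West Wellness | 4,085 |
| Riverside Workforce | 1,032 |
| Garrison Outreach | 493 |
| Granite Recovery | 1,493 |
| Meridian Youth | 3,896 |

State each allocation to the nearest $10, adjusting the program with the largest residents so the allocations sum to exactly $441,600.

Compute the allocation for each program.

West Wellness: $164,020; Riverside Workforce: $41,430; Garrison Outreach: $19,790; Granite Recovery: $59,940; Meridian Youth: $156,420

Sum of residents: 4,085 + 1,032 + 493 + 1,493 + 3,896 = 10,999.
Pro-rata amounts: West Wellness 164,009.09; Riverside Workforce 41,433.88; Garrison Outreach 19,793.51; Granite Recovery 59,942.61; Meridian Youth 156,420.91.
Rounded to nearest $10: West Wellness $164,010; Riverside Workforce $41,430; Garrison Outreach $19,790; Granite Recovery $59,940; Meridian Youth $156,420. Sum = $441,590.
Difference $441,600 − $441,590 = +$10 applied to largest residents (West Wellness): West Wellness becomes $164,020.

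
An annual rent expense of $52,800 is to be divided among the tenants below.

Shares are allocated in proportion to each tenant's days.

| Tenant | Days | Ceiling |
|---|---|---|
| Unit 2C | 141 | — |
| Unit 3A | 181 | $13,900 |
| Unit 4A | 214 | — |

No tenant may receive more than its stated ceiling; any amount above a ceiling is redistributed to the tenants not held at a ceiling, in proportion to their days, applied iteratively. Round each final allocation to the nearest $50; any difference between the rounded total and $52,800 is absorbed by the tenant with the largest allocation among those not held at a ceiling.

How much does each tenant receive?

Unit 2C: $15,450; Unit 3A: $13,900; Unit 4A: $23,450

Days total: 536.
Unconstrained shares: Unit 2C 13,889.55; Unit 3A 17,829.85; Unit 4A 21,080.60.
Cap binds for Unit 3A ($13,900); balance $38,900 reallocated over remaining days 355.
Remaining shares: Unit 2C 15,450.42 → $15,450; Unit 4A 23,449.58 → $23,450.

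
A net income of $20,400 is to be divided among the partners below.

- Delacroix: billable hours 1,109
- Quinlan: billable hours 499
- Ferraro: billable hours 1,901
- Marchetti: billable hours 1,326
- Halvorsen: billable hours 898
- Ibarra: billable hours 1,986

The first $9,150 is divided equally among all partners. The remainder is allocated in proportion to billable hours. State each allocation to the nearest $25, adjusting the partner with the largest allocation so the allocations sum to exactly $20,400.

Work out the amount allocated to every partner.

First tranche $9,150 split equally: $1,525 each.
Remainder $11,250 by billable hours (total 7,719): Delacroix 1,616.30 → $1,625; Quinlan 727.26 → $725; Ferraro 2,770.60 → $2,775; Marchetti 1,932.57 → $1,925; Halvorsen 1,308.78 → $1,300; Ibarra 2,894.48 → $2,900.
Totals: Delacroix $1,525 + $1,625 = $3,150; Quinlan $1,525 + $725 = $2,250; Ferraro $1,525 + $2,775 = $4,300; Marchetti $1,525 + $1,925 = $3,450; Halvorsen $1,525 + $1,300 = $2,825; Ibarra $1,525 + $2,900 = $4,425.

Delacroix: $3,150 · Quinlan: $2,250 · Ferraro: $4,300 · Marchetti: $3,450 · Halvorsen: $2,825 · Ibarra: $4,425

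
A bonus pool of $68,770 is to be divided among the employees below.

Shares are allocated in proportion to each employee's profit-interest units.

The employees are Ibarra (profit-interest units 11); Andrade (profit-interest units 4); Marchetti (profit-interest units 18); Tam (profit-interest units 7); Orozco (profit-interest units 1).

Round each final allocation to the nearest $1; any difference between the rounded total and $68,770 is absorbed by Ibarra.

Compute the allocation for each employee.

Ibarra: $18,451; Andrade: $6,709; Marchetti: $30,192; Tam: $11,741; Orozco: $1,677

Sum of profit-interest units: 41.
Raw shares: Ibarra 11/41 × $68,770 = 18,450.49; Andrade 4/41 × $68,770 = 6,709.27; Marchetti 18/41 × $68,770 = 30,191.71; Tam 7/41 × $68,770 = 11,741.22; Orozco 1/41 × $68,770 = 1,677.32.
At nearest $1: Ibarra $18,450; Andrade $6,709; Marchetti $30,192; Tam $11,741; Orozco $1,677. Sum = $68,769.
Difference $68,770 − $68,769 = +$1 applied to Ibarra: Ibarra becomes $18,451.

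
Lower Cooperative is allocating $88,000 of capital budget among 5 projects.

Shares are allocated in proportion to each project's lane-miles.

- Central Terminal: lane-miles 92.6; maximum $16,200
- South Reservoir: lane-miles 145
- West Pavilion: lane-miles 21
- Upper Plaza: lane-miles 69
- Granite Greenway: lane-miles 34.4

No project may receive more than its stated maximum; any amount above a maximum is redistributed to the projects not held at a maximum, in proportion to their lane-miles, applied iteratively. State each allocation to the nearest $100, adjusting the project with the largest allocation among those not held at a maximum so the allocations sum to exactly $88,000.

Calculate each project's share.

Central Terminal: $16,200; South Reservoir: $38,600; West Pavilion: $5,600; Upper Plaza: $18,400; Granite Greenway: $9,200

Total lane-miles = 362.
Proportional shares (ignoring caps): Central Terminal 22,510.50; South Reservoir 35,248.62; West Pavilion 5,104.97; Upper Plaza 16,773.48; Granite Greenway 8,362.43.
Held at cap: Central Terminal ($16,200); remaining pool $71,800 reallocated over remaining lane-miles 269.4.
Remaining shares: South Reservoir 38,645.14 → $38,600; West Pavilion 5,596.88 → $5,600; Upper Plaza 18,389.76 → $18,400; Granite Greenway 9,168.23 → $9,200.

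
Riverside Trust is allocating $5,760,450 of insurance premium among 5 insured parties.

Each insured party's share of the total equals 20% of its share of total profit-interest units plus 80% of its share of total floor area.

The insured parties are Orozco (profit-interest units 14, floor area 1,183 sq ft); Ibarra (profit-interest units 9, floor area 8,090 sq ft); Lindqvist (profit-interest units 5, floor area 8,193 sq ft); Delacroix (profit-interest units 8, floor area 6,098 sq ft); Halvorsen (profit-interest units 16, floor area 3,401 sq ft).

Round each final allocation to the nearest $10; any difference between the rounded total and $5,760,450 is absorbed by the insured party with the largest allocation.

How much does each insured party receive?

Totals — profit-interest units 52, floor area 26,965.
Combined weights (20% profit-interest units + 80% floor area): Orozco 0.0889; Ibarra 0.2746; Lindqvist 0.2623; Delacroix 0.2117; Halvorsen 0.1624.
Proportional shares: Orozco 512,354.60; Ibarra 1,581,993.64; Lindqvist 1,510,974.19; Delacroix 1,219,402.20; Halvorsen 935,725.37.
Rounded to nearest $10: Orozco $512,350; Ibarra $1,581,990; Lindqvist $1,510,970; Delacroix $1,219,400; Halvorsen $935,730. Sum = $5,760,440.
Difference $5,760,450 − $5,760,440 = +$10 applied to largest allocation (Ibarra): Ibarra becomes $1,582,000.

Orozco: $512,350 · Ibarra: $1,582,000 · Lindqvist: $1,510,970 · Delacroix: $1,219,400 · Halvorsen: $935,730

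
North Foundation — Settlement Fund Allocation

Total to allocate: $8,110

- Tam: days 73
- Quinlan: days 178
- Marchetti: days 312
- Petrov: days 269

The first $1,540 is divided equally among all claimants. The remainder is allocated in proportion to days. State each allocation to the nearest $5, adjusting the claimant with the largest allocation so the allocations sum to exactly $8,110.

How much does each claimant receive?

Equal tier: $1,540 ÷ 4 = $385 apiece.
Remainder $6,570 by days (total 832): Tam 576.45 → $575; Quinlan 1,405.60 → $1,405; Marchetti 2,463.75 → $2,465; Petrov 2,124.19 → $2,125.
Totals: Tam $385 + $575 = $960; Quinlan $385 + $1,405 = $1,790; Marchetti $385 + $2,465 = $2,850; Petrov $385 + $2,125 = $2,510.

Tam: $960 | Quinlan: $1,790 | Marchetti: $2,850 | Petrov: $2,510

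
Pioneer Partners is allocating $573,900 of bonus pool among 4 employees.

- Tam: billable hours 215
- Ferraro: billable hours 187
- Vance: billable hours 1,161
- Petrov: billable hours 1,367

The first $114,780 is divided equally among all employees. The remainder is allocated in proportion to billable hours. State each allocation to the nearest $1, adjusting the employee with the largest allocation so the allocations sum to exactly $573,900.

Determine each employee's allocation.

Tam: $62,385 | Ferraro: $57,997 | Vance: $210,619 | Petrov: $242,899

$114,780 shared equally gives $28,695 per employee.
Remainder $459,120 by billable hours (total 2,930): Tam 33,689.69 → $33,690; Ferraro 29,302.20 → $29,302; Vance 181,924.34 → $181,924; Petrov 214,203.77 → $214,204.
Totals: Tam $28,695 + $33,690 = $62,385; Ferraro $28,695 + $29,302 = $57,997; Vance $28,695 + $181,924 = $210,619; Petrov $28,695 + $214,204 = $242,899.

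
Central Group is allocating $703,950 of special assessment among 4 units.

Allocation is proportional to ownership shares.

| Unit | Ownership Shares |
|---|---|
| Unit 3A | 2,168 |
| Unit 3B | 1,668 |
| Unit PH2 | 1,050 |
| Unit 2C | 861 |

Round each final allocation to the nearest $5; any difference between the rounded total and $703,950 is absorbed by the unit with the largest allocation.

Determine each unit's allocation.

Total ownership shares = 5,747.
Raw shares: Unit 3A 2,168/5,747 × $703,950 = 265,558.31; Unit 3B 1,668/5,747 × $703,950 = 204,313.31; Unit PH2 1,050/5,747 × $703,950 = 128,614.49; Unit 2C 861/5,747 × $703,950 = 105,463.89.
At nearest $5: Unit 3A $265,560; Unit 3B $204,315; Unit PH2 $128,615; Unit 2C $105,465. Sum = $703,955.
Difference $703,950 − $703,955 = −$5 applied to largest allocation (Unit 3A): Unit 3A becomes $265,555.

Unit 3A: $265,555; Unit 3B: $204,315; Unit PH2: $128,615; Unit 2C: $105,465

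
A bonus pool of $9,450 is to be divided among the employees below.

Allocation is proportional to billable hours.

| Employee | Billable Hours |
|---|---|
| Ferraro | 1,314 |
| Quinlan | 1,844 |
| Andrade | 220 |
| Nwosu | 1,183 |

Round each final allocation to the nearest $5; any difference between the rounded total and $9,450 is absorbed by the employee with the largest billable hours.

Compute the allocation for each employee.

Combined billable hours = 4,561.
Pro-rata amounts: Ferraro 1,314/4,561 × $9,450 = 2,722.495; Quinlan 1,844/4,561 × $9,450 = 3,820.61; Andrade 220/4,561 × $9,450 = 455.82; Nwosu 1,183/4,561 × $9,450 = 2,451.07.
At nearest $5: Ferraro $2,720; Quinlan $3,820; Andrade $455; Nwosu $2,450. Sum = $9,445.
Difference $9,450 − $9,445 = +$5 applied to largest billable hours (Quinlan): Quinlan becomes $3,825.

Ferraro: $2,720 · Quinlan: $3,825 · Andrade: $455 · Nwosu: $2,450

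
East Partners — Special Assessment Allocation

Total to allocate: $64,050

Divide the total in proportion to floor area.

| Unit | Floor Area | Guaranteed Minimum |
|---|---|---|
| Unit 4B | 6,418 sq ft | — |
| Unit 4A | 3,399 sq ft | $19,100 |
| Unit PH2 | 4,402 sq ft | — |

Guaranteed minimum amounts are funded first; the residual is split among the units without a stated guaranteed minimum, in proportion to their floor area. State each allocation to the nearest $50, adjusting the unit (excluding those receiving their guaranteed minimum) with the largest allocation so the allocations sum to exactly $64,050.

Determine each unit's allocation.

Minimums first: Unit 4A $19,100. Balance $44,950.
Balance split over remaining floor area 10,820: Unit 4B 26,662.58 → $26,650; Unit PH2 18,287.42 → $18,300.

Unit 4B: $26,650; Unit 4A: $19,100; Unit PH2: $18,300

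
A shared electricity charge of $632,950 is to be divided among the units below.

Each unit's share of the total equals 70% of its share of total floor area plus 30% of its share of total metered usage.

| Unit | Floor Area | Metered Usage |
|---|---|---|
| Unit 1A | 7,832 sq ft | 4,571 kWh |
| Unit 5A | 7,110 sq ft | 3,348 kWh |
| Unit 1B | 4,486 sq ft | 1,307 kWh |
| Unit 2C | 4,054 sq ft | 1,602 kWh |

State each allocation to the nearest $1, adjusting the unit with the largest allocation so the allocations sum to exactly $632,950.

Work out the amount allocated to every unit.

Floor area total 23,482; metered usage total 10,828.
Composite weights (70% floor area + 30% metered usage): Unit 1A 0.3601; Unit 5A 0.3047; Unit 1B 0.1699; Unit 2C 0.1652.
Raw shares: Unit 1A 227,935.63; Unit 5A 192,865.62; Unit 1B 107,563.29; Unit 2C 104,585.46.
After rounding ($1): Unit 1A $227,936; Unit 5A $192,866; Unit 1B $107,563; Unit 2C $104,585. Sum = $632,950.
No rounding difference to absorb.

Unit 1A: $227,936 | Unit 5A: $192,866 | Unit 1B: $107,563 | Unit 2C: $104,585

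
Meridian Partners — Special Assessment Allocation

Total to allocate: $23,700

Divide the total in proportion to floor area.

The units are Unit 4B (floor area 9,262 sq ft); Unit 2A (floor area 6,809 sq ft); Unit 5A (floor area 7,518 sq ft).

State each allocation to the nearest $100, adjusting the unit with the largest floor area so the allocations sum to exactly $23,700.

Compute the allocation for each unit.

Sum of floor area: 9,262 + 6,809 + 7,518 = 23,589.
Proportional shares: Unit 4B 9,305.58; Unit 2A 6,841.04; Unit 5A 7,553.38.
Rounded to nearest $100: Unit 4B $9,300; Unit 2A $6,800; Unit 5A $7,600. Sum = $23,700.
Rounded total matches; no reconciliation needed.

Unit 4B: $9,300 | Unit 2A: $6,800 | Unit 5A: $7,600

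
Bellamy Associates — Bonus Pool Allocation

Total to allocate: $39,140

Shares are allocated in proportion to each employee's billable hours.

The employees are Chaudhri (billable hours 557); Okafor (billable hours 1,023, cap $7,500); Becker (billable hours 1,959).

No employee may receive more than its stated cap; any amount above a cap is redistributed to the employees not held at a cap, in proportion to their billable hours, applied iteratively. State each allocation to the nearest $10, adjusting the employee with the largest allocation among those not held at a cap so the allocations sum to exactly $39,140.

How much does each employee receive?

Chaudhri: $7,000; Okafor: $7,500; Becker: $24,640

Sum of billable hours: 3,539.
Unconstrained shares: Chaudhri 6,160.21; Okafor 11,313.99; Becker 21,665.80.
Capped: Okafor ($7,500); balance $31,640 reallocated over remaining billable hours 2,516.
Remaining shares: Chaudhri 7,004.56 → $7,000; Becker 24,635.44 → $24,640.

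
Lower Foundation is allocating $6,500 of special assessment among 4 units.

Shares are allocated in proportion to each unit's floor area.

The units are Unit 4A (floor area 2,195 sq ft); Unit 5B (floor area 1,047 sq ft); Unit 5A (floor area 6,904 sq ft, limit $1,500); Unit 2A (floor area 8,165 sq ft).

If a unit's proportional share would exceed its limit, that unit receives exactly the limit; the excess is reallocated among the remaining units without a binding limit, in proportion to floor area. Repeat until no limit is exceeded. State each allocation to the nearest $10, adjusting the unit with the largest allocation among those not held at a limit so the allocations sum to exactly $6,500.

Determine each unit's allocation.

Total floor area = 18,311.
Unconstrained shares: Unit 4A 779.18; Unit 5B 371.66; Unit 5A 2,450.77; Unit 2A 2,898.39.
Capped: Unit 5A ($1,500); residual $5,000 reallocated over remaining floor area 11,407.
Shares after redistribution: Unit 4A 962.13 → $960; Unit 5B 458.93 → $460; Unit 2A 3,578.94 → $3,580.

Unit 4A: $960 · Unit 5B: $460 · Unit 5A: $1,500 · Unit 2A: $3,580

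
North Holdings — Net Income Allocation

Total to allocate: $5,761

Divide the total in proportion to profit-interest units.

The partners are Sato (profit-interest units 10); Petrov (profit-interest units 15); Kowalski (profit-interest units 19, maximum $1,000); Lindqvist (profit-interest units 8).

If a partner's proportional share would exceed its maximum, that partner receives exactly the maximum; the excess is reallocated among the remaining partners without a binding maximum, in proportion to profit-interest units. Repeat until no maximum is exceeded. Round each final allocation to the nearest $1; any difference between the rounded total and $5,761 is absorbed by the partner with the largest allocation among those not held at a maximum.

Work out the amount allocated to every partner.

Total profit-interest units = 52.
Pro-rata shares before constraints: Sato 1,107.88; Petrov 1,661.83; Kowalski 2,104.98; Lindqvist 886.31.
Cap binds for Kowalski ($1,000); residual $4,761 reallocated over remaining profit-interest units 33.
Redistributed shares: Sato 1,442.73 → $1,443; Petrov 2,164.09 → $2,164; Lindqvist 1,154.18 → $1,154.

Sato: $1,443; Petrov: $2,164; Kowalski: $1,000; Lindqvist: $1,154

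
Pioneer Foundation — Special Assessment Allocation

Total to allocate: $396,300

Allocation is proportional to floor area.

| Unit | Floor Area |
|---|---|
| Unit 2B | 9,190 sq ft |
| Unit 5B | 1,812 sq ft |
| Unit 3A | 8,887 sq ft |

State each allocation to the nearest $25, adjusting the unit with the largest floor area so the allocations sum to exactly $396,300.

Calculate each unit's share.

Unit 2B: $183,125; Unit 5B: $36,100; Unit 3A: $177,075

Total floor area = 9,190 + 1,812 + 8,887 = 19,889.
Raw shares: Unit 2B 183,116.14; Unit 5B 36,105.16; Unit 3A 177,078.69.
After rounding ($25): Unit 2B $183,125; Unit 5B $36,100; Unit 3A $177,075. Sum = $396,300.
No rounding difference to absorb.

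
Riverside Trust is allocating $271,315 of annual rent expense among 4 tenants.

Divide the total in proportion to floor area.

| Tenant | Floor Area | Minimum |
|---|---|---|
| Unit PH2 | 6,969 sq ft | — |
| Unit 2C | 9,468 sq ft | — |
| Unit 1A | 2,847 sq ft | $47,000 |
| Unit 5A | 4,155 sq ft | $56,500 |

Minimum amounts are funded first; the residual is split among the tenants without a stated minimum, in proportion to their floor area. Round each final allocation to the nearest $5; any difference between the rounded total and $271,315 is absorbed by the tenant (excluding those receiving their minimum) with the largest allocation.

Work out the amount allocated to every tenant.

Minimums first: Unit 1A $47,000; Unit 5A $56,500. Balance $167,815.
Balance split over remaining floor area 16,437: Unit PH2 71,150.62 → $71,150; Unit 2C 96,664.38 → $96,665.

Unit PH2: $71,150 · Unit 2C: $96,665 · Unit 1A: $47,000 · Unit 5A: $56,500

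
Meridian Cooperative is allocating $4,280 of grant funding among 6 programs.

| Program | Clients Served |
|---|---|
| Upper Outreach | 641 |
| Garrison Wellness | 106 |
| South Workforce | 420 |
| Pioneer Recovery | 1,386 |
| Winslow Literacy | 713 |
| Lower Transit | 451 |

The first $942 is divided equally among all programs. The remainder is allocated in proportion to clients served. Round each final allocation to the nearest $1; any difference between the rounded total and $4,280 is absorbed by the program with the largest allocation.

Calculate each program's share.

First tranche $942 split equally: $157 each.
Remainder $3,338 by clients served (total 3,717): Upper Outreach 575.64 → $576; Garrison Wellness 95.19 → $95; South Workforce 377.18 → $377; Pioneer Recovery 1,244.68 → $1,245; Winslow Literacy 640.30 → $640; Lower Transit 405.01 → $405.
Totals: Upper Outreach $157 + $576 = $733; Garrison Wellness $157 + $95 = $252; South Workforce $157 + $377 = $534; Pioneer Recovery $157 + $1,245 = $1,402; Winslow Literacy $157 + $640 = $797; Lower Transit $157 + $405 = $562.

Upper Outreach: $733 | Garrison Wellness: $252 | South Workforce: $534 | Pioneer Recovery: $1,402 | Winslow Literacy: $797 | Lower Transit: $562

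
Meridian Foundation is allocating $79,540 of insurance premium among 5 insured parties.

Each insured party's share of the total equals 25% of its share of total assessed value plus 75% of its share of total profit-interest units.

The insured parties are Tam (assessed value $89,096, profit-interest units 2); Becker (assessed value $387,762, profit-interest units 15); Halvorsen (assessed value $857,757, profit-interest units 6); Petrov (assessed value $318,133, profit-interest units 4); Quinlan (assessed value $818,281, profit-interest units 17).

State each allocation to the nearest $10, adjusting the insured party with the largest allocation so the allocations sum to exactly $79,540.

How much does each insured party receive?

Assessed value total 2,471,029; profit-interest units total 44.
Blended shares (25% assessed value + 75% profit-interest units): Tam 0.0431; Becker 0.2949; Halvorsen 0.1891; Petrov 0.1004; Quinlan 0.3726.
Unrounded shares: Tam 3,428.57; Becker 23,457.35; Halvorsen 15,037.36; Petrov 7,983.28; Quinlan 29,633.44.
Rounded to nearest $10: Tam $3,430; Becker $23,460; Halvorsen $15,040; Petrov $7,980; Quinlan $29,630. Sum = $79,540.
Sum already equals the total — no adjustment.

Tam: $3,430 · Becker: $23,460 · Halvorsen: $15,040 · Petrov: $7,980 · Quinlan: $29,630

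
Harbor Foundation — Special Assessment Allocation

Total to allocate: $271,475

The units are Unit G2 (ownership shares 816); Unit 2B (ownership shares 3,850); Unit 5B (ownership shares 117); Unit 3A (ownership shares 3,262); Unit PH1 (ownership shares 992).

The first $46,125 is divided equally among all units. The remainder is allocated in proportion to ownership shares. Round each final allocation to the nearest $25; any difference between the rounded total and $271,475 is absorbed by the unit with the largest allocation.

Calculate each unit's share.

Unit G2: $29,575; Unit 2B: $105,225; Unit 5B: $12,150; Unit 3A: $90,575; Unit PH1: $33,950

$46,125 shared equally gives $9,225 per unit.
Remainder $225,350 by ownership shares (total 9,037): Unit G2 20,348.08 → $20,350; Unit 2B 96,005.03 → $96,000; Unit 5B 2,917.56 → $2,925; Unit 3A 81,342.45 → $81,350; Unit PH1 24,736.88 → $24,725.
Totals: Unit G2 $9,225 + $20,350 = $29,575; Unit 2B $9,225 + $96,000 = $105,225; Unit 5B $9,225 + $2,925 = $12,150; Unit 3A $9,225 + $81,350 = $90,575; Unit PH1 $9,225 + $24,725 = $33,950.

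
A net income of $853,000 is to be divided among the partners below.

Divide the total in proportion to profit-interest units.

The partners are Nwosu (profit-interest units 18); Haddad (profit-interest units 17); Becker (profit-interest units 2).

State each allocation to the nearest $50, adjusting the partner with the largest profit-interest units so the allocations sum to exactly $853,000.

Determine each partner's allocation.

Nwosu: $415,000 · Haddad: $391,900 · Becker: $46,100

Profit-interest units total: 37.
Unrounded shares: Nwosu 18/37 × $853,000 = 414,972.97; Haddad 17/37 × $853,000 = 391,918.92; Becker 2/37 × $853,000 = 46,108.11.
Rounded to nearest $50: Nwosu $414,950; Haddad $391,900; Becker $46,100. Sum = $852,950.
Difference $853,000 − $852,950 = +$50 applied to largest profit-interest units (Nwosu): Nwosu becomes $415,000.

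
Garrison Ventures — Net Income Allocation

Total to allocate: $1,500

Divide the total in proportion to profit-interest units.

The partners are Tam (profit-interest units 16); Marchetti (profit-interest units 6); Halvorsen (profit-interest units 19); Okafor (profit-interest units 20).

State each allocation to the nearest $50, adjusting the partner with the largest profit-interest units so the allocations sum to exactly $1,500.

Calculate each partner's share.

Combined profit-interest units = 16 + 6 + 19 + 20 = 61.
Raw shares: Tam 393.44; Marchetti 147.54; Halvorsen 467.21; Okafor 491.80.
Rounded to nearest $50: Tam $400; Marchetti $150; Halvorsen $450; Okafor $500. Sum = $1,500.
Sum already equals the total — no adjustment.

Tam: $400 · Marchetti: $150 · Halvorsen: $450 · Okafor: $500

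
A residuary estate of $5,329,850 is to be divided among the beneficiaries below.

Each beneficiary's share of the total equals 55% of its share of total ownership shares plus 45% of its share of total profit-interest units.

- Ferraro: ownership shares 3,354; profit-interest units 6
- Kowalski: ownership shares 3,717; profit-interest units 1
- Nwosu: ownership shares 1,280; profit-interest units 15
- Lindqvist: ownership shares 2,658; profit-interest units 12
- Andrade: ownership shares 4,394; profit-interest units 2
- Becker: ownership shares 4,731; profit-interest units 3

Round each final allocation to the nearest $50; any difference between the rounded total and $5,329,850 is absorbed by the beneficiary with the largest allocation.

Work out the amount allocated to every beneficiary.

Ferraro: $857,300 · Kowalski: $602,700 · Nwosu: $1,108,850 · Lindqvist: $1,124,950 · Andrade: $762,750 · Becker: $873,300

Ownership shares total 20,134; profit-interest units total 39.
Combined weights (55% ownership shares + 45% profit-interest units): Ferraro 0.1609; Kowalski 0.1131; Nwosu 0.2080; Lindqvist 0.2111; Andrade 0.1431; Becker 0.1639.
Unrounded shares: Ferraro 857,316.54; Kowalski 602,676.32; Nwosu 1,108,836.13; Lindqvist 1,124,971.77; Andrade 762,742.66; Becker 873,306.58.
Rounded to nearest $50: Ferraro $857,300; Kowalski $602,700; Nwosu $1,108,850; Lindqvist $1,124,950; Andrade $762,750; Becker $873,300. Sum = $5,329,850.
Rounded total matches; no reconciliation needed.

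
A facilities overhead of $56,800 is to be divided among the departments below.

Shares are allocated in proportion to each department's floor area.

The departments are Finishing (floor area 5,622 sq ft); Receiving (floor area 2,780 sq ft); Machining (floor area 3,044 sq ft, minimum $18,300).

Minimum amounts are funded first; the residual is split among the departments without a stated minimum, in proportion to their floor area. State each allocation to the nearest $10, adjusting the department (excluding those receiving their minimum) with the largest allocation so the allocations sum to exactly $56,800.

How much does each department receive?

Fund the minimums — Machining $18,300. Remaining pool $38,500.
Remaining pool split over remaining floor area 8,402: Finishing 25,761.37 → $25,760; Receiving 12,738.63 → $12,740.

Finishing: $25,760; Receiving: $12,740; Machining: $18,300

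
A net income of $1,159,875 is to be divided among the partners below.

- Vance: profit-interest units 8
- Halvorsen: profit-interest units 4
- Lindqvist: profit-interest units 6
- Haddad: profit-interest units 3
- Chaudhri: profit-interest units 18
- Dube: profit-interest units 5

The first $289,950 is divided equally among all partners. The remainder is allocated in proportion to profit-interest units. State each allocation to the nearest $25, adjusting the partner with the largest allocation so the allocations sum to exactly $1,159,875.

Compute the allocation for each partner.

Vance: $206,500; Halvorsen: $127,400; Lindqvist: $166,950; Haddad: $107,650; Chaudhri: $404,200; Dube: $147,175

First tranche $289,950 split equally: $48,325 each.
Remainder $869,925 by profit-interest units (total 44): Vance 158,168.18 → $158,175; Halvorsen 79,084.09 → $79,075; Lindqvist 118,626.14 → $118,625; Haddad 59,313.07 → $59,325; Chaudhri 355,878.41 → $355,875; Dube 98,855.11 → $98,850.
Totals: Vance $48,325 + $158,175 = $206,500; Halvorsen $48,325 + $79,075 = $127,400; Lindqvist $48,325 + $118,625 = $166,950; Haddad $48,325 + $59,325 = $107,650; Chaudhri $48,325 + $355,875 = $404,200; Dube $48,325 + $98,850 = $147,175.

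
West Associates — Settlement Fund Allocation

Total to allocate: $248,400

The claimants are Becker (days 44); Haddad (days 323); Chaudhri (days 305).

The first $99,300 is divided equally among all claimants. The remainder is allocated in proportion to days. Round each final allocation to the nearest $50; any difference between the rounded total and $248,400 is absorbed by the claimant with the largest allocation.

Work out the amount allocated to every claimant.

First tranche $99,300 split equally: $33,100 each.
Remainder $149,100 by days (total 672): Becker 9,762.50 → $9,750; Haddad 71,665.62 → $71,650; Chaudhri 67,671.88 → $67,650.
Rounding difference +$50 on remainder applied to Haddad.
Totals: Becker $33,100 + $9,750 = $42,850; Haddad $33,100 + $71,700 = $104,800; Chaudhri $33,100 + $67,650 = $100,750.

Becker: $42,850 | Haddad: $104,800 | Chaudhri: $100,750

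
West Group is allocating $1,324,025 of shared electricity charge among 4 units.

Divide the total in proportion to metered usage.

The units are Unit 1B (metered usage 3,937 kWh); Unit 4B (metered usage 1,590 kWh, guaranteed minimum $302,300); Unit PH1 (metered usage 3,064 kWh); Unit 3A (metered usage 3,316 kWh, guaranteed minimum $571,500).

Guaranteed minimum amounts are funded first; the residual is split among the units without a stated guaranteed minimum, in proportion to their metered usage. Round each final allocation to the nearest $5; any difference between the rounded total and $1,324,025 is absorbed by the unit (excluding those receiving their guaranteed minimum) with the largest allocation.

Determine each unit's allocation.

Guaranteed amounts: Unit 4B $302,300; Unit 3A $571,500. Remaining pool $450,225.
Remaining pool split over remaining metered usage 7,001: Unit 1B 253,183.23 → $253,185; Unit PH1 197,041.77 → $197,040.

Unit 1B: $253,185 | Unit 4B: $302,300 | Unit PH1: $197,040 | Unit 3A: $571,500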